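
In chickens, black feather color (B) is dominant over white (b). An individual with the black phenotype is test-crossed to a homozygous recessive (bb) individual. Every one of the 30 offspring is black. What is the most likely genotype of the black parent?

Test cross: ? × bb
All offspring are black.
If the unknown parent were heterozygous (Bb), about half of 30 offspring would be white; none are. The unknown parent is most likely homozygous dominant (BB).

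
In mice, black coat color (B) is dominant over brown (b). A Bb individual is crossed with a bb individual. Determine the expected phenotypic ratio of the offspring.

Punnett square for Bb × bb:
Offspring genotypes: 2 Bb, 2 bb
black: 2, brown: 2
Ratio: 1:1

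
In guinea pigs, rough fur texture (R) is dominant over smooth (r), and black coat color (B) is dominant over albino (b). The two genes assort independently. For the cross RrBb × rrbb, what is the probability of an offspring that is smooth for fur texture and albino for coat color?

Dihybrid cross RrBb × rrbb — consider each gene separately:
fur texture: Rr × rr → 2 Rr, 2 rr → 2 R_ : 2 rr (out of 4)
coat color: Bb × bb → 2 Bb, 2 bb → 2 B_ : 2 bb (out of 4)
Looking for: smooth (rr) and albino (bb)
P(smooth) = 2/4, P(albino) = 2/4
P(both) = 2/4 × 2/4 = 4/16 = 1/4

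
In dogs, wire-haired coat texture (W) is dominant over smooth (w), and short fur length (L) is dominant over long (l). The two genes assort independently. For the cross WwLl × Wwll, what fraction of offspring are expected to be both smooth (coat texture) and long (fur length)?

Dihybrid cross WwLl × Wwll — consider each gene separately:
coat texture: Ww × Ww → 1 WW, 2 Ww, 1 ww → 3 W_ : 1 ww (out of 4)
fur length: Ll × ll → 2 Ll, 2 ll → 2 L_ : 2 ll (out of 4)
Looking for: smooth (ww) and long (ll)
P(smooth) = 1/4, P(long) = 2/4
P(both) = 1/4 × 2/4 = 2/16 = 1/8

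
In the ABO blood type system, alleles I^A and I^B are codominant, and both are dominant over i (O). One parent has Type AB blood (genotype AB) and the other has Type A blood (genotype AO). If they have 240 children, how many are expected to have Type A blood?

Cross: AB × AO
Possible offspring genotypes: 1 AA, 1 AO, 1 AB, 1 BO
Blood type counts: 2 Type A, 1 Type AB, 1 Type B
Probability of Type A: 2/4 = 1/2
Expected count = 1/2 × 240 = 120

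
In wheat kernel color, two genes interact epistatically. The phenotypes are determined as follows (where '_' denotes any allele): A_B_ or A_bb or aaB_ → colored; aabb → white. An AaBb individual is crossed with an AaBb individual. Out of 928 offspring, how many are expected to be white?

Cross: AaBb × AaBb — consider each gene separately:
A gene: Aa × Aa → 1 AA, 2 Aa, 1 aa → 3 A_ : 1 aa (out of 4)
B gene: Bb × Bb → 1 BB, 2 Bb, 1 bb → 3 B_ : 1 bb (out of 4)
Genotype classes (out of 4 × 4 = 16): A_B_ = 3×3 = 9; A_bb = 3×1 = 3; aaB_ = 1×3 = 3; aabb = 1×1 = 1
Apply the phenotype rules: A_B_ (9) + A_bb (3) + aaB_ (3) → colored; aabb (1) → white
Phenotype counts (out of 16): 15 colored, 1 white
white: 1 out of 16 → fraction 1/16
Expected count = 1/16 × 928 = 58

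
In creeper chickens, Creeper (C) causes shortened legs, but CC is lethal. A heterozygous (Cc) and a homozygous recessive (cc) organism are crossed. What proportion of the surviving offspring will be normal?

Cross: Cc × cc
Punnett square offspring (before lethality): 2 Cc, 2 cc
No CC offspring are produced in this cross.
normal: 2 out of 4
Probability: 2/4 = 1/2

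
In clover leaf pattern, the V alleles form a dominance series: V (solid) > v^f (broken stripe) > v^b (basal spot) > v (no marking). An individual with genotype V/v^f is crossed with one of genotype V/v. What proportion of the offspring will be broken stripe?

Cross: V/v^f × V/v
Allele dominance: V > v^f > v^b > v
Offspring genotypes: 1 V/V, 1 V/v, 1 V/v^f, 1 v^f/v
Phenotype counts: 3 solid, 1 broken stripe
broken stripe: 1 out of 4
Probability: 1/4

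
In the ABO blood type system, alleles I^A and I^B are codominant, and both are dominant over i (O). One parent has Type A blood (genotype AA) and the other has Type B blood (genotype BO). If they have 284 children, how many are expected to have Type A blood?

Cross: AA × BO
Possible offspring genotypes: 2 AB, 2 AO
Blood type counts: 2 Type AB, 2 Type A
Probability of Type A: 2/4 = 1/2
Expected count = 1/2 × 284 = 142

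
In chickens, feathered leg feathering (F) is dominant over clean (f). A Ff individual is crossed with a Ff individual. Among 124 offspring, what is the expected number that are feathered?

Punnett square for Ff × Ff:
Offspring genotypes: 1 FF, 2 Ff, 1 ff
feathered: 3, clean: 1
feathered: 3 out of 4 → fraction 3/4
Expected count = 3/4 × 124 = 93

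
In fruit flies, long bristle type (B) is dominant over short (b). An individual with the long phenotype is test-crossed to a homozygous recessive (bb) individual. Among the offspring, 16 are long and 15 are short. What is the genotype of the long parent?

Test cross: ? × bb
Offspring: 16 long, 15 short — approximately 1:1.
A 1:1 ratio in a test cross indicates the unknown parent is heterozygous (Bb).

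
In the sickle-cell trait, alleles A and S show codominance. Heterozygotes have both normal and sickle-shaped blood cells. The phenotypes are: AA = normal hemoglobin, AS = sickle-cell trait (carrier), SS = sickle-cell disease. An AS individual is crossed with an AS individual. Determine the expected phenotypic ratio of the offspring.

Punnett square for AS × AS:
Offspring genotypes: 1 AA, 2 AS, 1 SS
Phenotype counts: 1 normal hemoglobin, 2 sickle-cell trait (carrier), 1 sickle-cell disease
Ratio: 1 normal hemoglobin : 2 sickle-cell trait (carrier) : 1 sickle-cell disease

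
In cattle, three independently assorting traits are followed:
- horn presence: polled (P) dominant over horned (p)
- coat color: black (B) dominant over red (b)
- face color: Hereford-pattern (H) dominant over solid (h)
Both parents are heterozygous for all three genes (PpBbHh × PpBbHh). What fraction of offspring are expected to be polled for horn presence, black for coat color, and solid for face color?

Trihybrid cross: PpBbHh × PpBbHh
Each trait segregates independently with a 3:1 phenotypic ratio, so each gene contributes 3/4 (dominant) or 1/4 (recessive).
Target: polled (horn presence), black (coat color), solid (face color)
Probability = product of independent per-trait probabilities
= 3/4 × 3/4 × 1/4 = 9/64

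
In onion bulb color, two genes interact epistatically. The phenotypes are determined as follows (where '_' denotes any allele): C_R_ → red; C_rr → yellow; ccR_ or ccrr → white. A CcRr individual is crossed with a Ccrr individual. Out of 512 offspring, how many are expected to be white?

Cross: CcRr × Ccrr — consider each gene separately:
C gene: Cc × Cc → 1 CC, 2 Cc, 1 cc → 3 C_ : 1 cc (out of 4)
R gene: Rr × rr → 2 Rr, 2 rr → 2 R_ : 2 rr (out of 4)
Genotype classes (out of 4 × 4 = 16): C_R_ = 3×2 = 6; C_rr = 3×2 = 6; ccR_ = 1×2 = 2; ccrr = 1×2 = 2
Apply the phenotype rules: C_R_ (6) → red; C_rr (6) → yellow; ccR_ (2) + ccrr (2) → white
Phenotype counts (out of 16): 6 red, 6 yellow, 4 white
white: 4 out of 16 → fraction 1/4
Expected count = 1/4 × 512 = 128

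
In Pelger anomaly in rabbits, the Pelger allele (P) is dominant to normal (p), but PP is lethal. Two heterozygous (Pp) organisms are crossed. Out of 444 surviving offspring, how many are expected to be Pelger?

Cross: Pp × Pp
Punnett square offspring (before lethality): 1 PP, 2 Pp, 1 pp
The PP genotype is lethal (embryos die); surviving offspring: 2 Pp, 1 pp
Pelger: 2 out of 3 → fraction 2/3
Expected count = 2/3 × 444 = 296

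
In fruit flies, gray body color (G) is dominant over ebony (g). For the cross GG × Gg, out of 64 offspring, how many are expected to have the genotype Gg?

Punnett square for GG × Gg:
Offspring genotypes: 2 GG, 2 Gg
Total offspring: 4
Count with target: 2
Probability: 2/4 = 1/2
Expected count = 1/2 × 64 = 32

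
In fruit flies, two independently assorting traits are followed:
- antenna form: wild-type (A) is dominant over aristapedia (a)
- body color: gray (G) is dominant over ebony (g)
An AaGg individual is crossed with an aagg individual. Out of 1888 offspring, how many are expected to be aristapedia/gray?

Dihybrid cross AaGg × aagg — consider each gene separately:
antenna form: Aa × aa → 2 Aa, 2 aa → 2 A_ : 2 aa (out of 4)
body color: Gg × gg → 2 Gg, 2 gg → 2 G_ : 2 gg (out of 4)
Combine (counts out of 4 × 4 = 16): wild-type/gray (A_G_) = 2×2 = 4; wild-type/ebony (A_gg) = 2×2 = 4; aristapedia/gray (aaG_) = 2×2 = 4; aristapedia/ebony (aagg) = 2×2 = 4
Phenotype counts (out of 16): 4 wild-type/gray, 4 wild-type/ebony, 4 aristapedia/gray, 4 aristapedia/ebony
aristapedia/gray: 4 out of 16 → fraction 1/4
Expected count = 1/4 × 1888 = 472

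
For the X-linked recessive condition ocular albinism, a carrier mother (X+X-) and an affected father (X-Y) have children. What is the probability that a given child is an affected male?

Cross: X+X- × X-Y
Offspring: 1 X+X-, 1 X+Y, 1 X-X-, 1 X-Y
Probability of an affected male: 1/4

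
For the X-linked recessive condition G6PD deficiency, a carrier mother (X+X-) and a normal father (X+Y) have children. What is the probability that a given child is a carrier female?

Cross: X+X- × X+Y
Offspring: 1 X+X+, 1 X+Y, 1 X+X-, 1 X-Y
Probability of a carrier female: 1/4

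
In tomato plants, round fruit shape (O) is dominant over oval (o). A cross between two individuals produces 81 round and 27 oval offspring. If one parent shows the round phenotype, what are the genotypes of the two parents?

Observed offspring: 81 round, 27 oval
The observed ratio simplifies to 3:1. Oval (oo) offspring appear, so each parent must contribute one o allele. The parent stated to show round carries O, so it is Oo. The other parent is then either Oo or oo: Oo × oo would give a 1:1 split, whereas Oo × Oo gives 3:1 — matching the data. So both parents are heterozygous (Oo × Oo).
Parent genotypes: Oo × Oo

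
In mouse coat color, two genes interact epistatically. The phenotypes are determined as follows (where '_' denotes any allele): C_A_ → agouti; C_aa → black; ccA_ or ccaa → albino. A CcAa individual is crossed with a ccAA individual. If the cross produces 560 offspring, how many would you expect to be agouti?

Cross: CcAa × ccAA — consider each gene separately:
C gene: Cc × cc → 2 Cc, 2 cc → 2 C_ : 2 cc (out of 4)
A gene: Aa × AA → 2 AA, 2 Aa → 4 A_ (out of 4)
Genotype classes (out of 4 × 4 = 16): C_A_ = 2×4 = 8; ccA_ = 2×4 = 8
Apply the phenotype rules: C_A_ (8) → agouti; ccA_ (8) → albino
Phenotype counts (out of 16): 8 agouti, 8 albino
agouti: 8 out of 16 → fraction 1/2
Expected count = 1/2 × 560 = 280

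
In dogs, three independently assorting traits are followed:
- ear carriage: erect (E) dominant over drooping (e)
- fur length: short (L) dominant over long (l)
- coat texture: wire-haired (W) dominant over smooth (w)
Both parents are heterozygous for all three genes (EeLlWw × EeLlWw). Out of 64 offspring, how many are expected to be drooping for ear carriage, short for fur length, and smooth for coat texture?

Trihybrid cross: EeLlWw × EeLlWw
Each trait segregates independently with a 3:1 phenotypic ratio, so each gene contributes 3/4 (dominant) or 1/4 (recessive).
Target: drooping (ear carriage), short (fur length), smooth (coat texture)
Probability = product of independent per-trait probabilities
= 1/4 × 3/4 × 1/4 = 3/64
Expected count = 3/64 × 64 = 3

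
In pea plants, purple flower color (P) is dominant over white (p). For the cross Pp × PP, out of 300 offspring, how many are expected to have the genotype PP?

Punnett square for Pp × PP:
Offspring genotypes: 2 PP, 2 Pp
Total offspring: 4
Count with target: 2
Probability: 2/4 = 1/2
Expected count = 1/2 × 300 = 150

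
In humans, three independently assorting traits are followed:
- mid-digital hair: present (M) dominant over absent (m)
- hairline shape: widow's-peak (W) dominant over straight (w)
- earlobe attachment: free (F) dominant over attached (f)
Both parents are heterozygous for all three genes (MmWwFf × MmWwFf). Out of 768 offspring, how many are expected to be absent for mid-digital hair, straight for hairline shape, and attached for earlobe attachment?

Trihybrid cross: MmWwFf × MmWwFf
Each trait segregates independently with a 3:1 phenotypic ratio, so each gene contributes 3/4 (dominant) or 1/4 (recessive).
Target: absent (mid-digital hair), straight (hairline shape), attached (earlobe attachment)
Probability = product of independent per-trait probabilities
= 1/4 × 1/4 × 1/4 = 1/64
Expected count = 1/64 × 768 = 12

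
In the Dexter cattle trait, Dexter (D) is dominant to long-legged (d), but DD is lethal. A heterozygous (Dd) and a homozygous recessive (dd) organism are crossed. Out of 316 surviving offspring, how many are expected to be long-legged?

Cross: Dd × dd
Punnett square offspring (before lethality): 2 Dd, 2 dd
No DD offspring are produced in this cross.
long-legged: 2 out of 4 → fraction 1/2
Expected count = 1/2 × 316 = 158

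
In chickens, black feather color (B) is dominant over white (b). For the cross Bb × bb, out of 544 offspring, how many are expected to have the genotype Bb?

Punnett square for Bb × bb:
Offspring genotypes: 2 Bb, 2 bb
Total offspring: 4
Count with target: 2
Probability: 2/4 = 1/2
Expected count = 1/2 × 544 = 272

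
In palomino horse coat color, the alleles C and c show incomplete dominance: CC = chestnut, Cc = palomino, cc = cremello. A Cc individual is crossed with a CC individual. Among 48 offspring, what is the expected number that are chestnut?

Punnett square for Cc × CC:
Offspring genotypes: 2 CC, 2 Cc
Phenotype counts: 2 chestnut, 2 palomino
chestnut: 2 out of 4 → fraction 1/2
Expected count = 1/2 × 48 = 24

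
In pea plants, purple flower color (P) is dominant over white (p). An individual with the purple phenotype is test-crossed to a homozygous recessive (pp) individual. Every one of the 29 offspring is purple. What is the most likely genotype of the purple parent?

Test cross: ? × pp
All offspring are purple.
If the unknown parent were heterozygous (Pp), about half of 29 offspring would be white; none are. The unknown parent is most likely homozygous dominant (PP).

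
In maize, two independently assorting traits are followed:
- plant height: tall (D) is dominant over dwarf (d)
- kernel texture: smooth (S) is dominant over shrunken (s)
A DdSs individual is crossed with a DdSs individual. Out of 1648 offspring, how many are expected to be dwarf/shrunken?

Dihybrid cross DdSs × DdSs — consider each gene separately:
plant height: Dd × Dd → 1 DD, 2 Dd, 1 dd → 3 D_ : 1 dd (out of 4)
kernel texture: Ss × Ss → 1 SS, 2 Ss, 1 ss → 3 S_ : 1 ss (out of 4)
Combine (counts out of 4 × 4 = 16): tall/smooth (D_S_) = 3×3 = 9; tall/shrunken (D_ss) = 3×1 = 3; dwarf/smooth (ddS_) = 1×3 = 3; dwarf/shrunken (ddss) = 1×1 = 1
Phenotype counts (out of 16): 9 tall/smooth, 3 tall/shrunken, 3 dwarf/smooth, 1 dwarf/shrunken
dwarf/shrunken: 1 out of 16 → fraction 1/16
Expected count = 1/16 × 1648 = 103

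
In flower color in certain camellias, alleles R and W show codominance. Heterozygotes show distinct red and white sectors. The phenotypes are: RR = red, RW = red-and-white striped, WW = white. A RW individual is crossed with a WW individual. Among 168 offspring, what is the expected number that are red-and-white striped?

Punnett square for RW × WW:
Offspring genotypes: 2 RW, 2 WW
Phenotype counts: 2 red-and-white striped, 2 white
red-and-white striped: 2 out of 4 → fraction 1/2
Expected count = 1/2 × 168 = 84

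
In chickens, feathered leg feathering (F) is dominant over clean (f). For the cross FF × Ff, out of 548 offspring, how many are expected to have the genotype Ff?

Punnett square for FF × Ff:
Offspring genotypes: 2 FF, 2 Ff
Total offspring: 4
Count with target: 2
Probability: 2/4 = 1/2
Expected count = 1/2 × 548 = 274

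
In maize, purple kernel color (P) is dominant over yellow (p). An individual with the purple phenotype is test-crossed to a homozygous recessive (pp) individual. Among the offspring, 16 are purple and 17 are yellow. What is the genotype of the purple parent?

Test cross: ? × pp
Offspring: 16 purple, 17 yellow — approximately 1:1.
A 1:1 ratio in a test cross indicates the unknown parent is heterozygous (Pp).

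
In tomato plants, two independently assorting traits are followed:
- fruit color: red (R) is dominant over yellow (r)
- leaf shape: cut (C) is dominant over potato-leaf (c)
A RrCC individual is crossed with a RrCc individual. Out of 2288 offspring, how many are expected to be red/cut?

Dihybrid cross RrCC × RrCc — consider each gene separately:
fruit color: Rr × Rr → 1 RR, 2 Rr, 1 rr → 3 R_ : 1 rr (out of 4)
leaf shape: CC × Cc → 2 CC, 2 Cc → 4 C_ (out of 4)
Combine (counts out of 4 × 4 = 16): red/cut (R_C_) = 3×4 = 12; yellow/cut (rrC_) = 1×4 = 4
Phenotype counts (out of 16): 12 red/cut, 4 yellow/cut
red/cut: 12 out of 16 → fraction 3/4
Expected count = 3/4 × 2288 = 1716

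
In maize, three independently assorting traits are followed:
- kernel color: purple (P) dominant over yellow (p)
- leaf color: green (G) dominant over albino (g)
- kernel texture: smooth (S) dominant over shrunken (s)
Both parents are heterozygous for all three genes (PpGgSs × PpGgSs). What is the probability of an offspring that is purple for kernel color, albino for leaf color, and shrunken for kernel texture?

Trihybrid cross: PpGgSs × PpGgSs
Each trait segregates independently with a 3:1 phenotypic ratio, so each gene contributes 3/4 (dominant) or 1/4 (recessive).
Target: purple (kernel color), albino (leaf color), shrunken (kernel texture)
Probability = product of independent per-trait probabilities
= 3/4 × 1/4 × 1/4 = 3/64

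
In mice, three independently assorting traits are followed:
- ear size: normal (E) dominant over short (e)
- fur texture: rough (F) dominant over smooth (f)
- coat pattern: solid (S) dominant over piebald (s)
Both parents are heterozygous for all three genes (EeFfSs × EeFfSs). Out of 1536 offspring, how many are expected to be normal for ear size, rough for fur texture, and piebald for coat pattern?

Trihybrid cross: EeFfSs × EeFfSs
Each trait segregates independently with a 3:1 phenotypic ratio, so each gene contributes 3/4 (dominant) or 1/4 (recessive).
Target: normal (ear size), rough (fur texture), piebald (coat pattern)
Probability = product of independent per-trait probabilities
= 3/4 × 3/4 × 1/4 = 9/64
Expected count = 9/64 × 1536 = 216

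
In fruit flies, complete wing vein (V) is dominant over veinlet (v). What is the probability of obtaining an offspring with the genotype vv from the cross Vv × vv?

Punnett square for Vv × vv:
Offspring genotypes: 2 Vv, 2 vv
Total offspring: 4
Count with target: 2
Probability: 2/4 = 1/2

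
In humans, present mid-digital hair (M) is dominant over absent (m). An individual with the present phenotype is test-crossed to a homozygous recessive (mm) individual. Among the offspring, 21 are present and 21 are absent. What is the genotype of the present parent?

Test cross: ? × mm
Offspring: 21 present, 21 absent — approximately 1:1.
A 1:1 ratio in a test cross indicates the unknown parent is heterozygous (Mm).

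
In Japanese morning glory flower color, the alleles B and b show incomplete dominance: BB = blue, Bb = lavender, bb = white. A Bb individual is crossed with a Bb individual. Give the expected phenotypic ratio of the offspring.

Punnett square for Bb × Bb:
Offspring genotypes: 1 BB, 2 Bb, 1 bb
Phenotype counts: 1 blue, 2 lavender, 1 white
Ratio: 1 blue : 2 lavender : 1 white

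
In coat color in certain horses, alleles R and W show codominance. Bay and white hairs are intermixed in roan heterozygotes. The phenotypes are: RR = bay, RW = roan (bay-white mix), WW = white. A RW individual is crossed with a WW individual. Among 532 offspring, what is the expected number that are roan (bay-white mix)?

Punnett square for RW × WW:
Offspring genotypes: 2 RW, 2 WW
Phenotype counts: 2 roan (bay-white mix), 2 white
roan (bay-white mix): 2 out of 4 → fraction 1/2
Expected count = 1/2 × 532 = 266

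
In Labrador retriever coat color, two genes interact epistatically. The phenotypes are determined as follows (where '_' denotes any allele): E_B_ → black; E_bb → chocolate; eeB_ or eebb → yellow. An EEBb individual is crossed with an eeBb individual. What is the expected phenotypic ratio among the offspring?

Cross: EEBb × eeBb — consider each gene separately:
E gene: EE × ee → 4 Ee → 4 E_ (out of 4)
B gene: Bb × Bb → 1 BB, 2 Bb, 1 bb → 3 B_ : 1 bb (out of 4)
Genotype classes (out of 4 × 4 = 16): E_B_ = 4×3 = 12; E_bb = 4×1 = 4
Apply the phenotype rules: E_B_ (12) → black; E_bb (4) → chocolate
Phenotype counts (out of 16): 12 black, 4 chocolate
Ratio: 3 black : 1 chocolate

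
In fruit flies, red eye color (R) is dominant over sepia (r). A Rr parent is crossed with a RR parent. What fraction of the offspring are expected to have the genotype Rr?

Punnett square for Rr × RR:
Offspring genotypes: 2 RR, 2 Rr
Total offspring: 4
Count with target: 2
Probability: 2/4 = 1/2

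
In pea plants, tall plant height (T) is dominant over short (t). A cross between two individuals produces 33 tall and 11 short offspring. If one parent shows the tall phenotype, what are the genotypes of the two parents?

Observed offspring: 33 tall, 11 short
The observed ratio simplifies to 3:1. Short (tt) offspring appear, so each parent must contribute one t allele. The parent stated to show tall carries T, so it is Tt. The other parent is then either Tt or tt: Tt × tt would give a 1:1 split, whereas Tt × Tt gives 3:1 — matching the data. So both parents are heterozygous (Tt × Tt).
Parent genotypes: Tt × Tt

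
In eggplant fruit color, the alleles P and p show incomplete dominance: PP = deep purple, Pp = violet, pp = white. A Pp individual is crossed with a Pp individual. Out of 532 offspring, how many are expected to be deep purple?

Punnett square for Pp × Pp:
Offspring genotypes: 1 PP, 2 Pp, 1 pp
Phenotype counts: 1 deep purple, 2 violet, 1 white
deep purple: 1 out of 4 → fraction 1/4
Expected count = 1/4 × 532 = 133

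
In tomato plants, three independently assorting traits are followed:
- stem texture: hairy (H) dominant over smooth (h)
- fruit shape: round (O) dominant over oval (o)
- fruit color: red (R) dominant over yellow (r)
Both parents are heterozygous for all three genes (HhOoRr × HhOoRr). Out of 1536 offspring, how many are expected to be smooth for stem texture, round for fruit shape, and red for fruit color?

Trihybrid cross: HhOoRr × HhOoRr
Each trait segregates independently with a 3:1 phenotypic ratio, so each gene contributes 3/4 (dominant) or 1/4 (recessive).
Target: smooth (stem texture), round (fruit shape), red (fruit color)
Probability = product of independent per-trait probabilities
= 1/4 × 3/4 × 3/4 = 9/64
Expected count = 9/64 × 1536 = 216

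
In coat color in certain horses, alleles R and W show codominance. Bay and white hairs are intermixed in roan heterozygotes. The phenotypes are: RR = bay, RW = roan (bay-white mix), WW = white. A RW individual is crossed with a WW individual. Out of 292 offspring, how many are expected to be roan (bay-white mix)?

Punnett square for RW × WW:
Offspring genotypes: 2 RW, 2 WW
Phenotype counts: 2 roan (bay-white mix), 2 white
roan (bay-white mix): 2 out of 4 → fraction 1/2
Expected count = 1/2 × 292 = 146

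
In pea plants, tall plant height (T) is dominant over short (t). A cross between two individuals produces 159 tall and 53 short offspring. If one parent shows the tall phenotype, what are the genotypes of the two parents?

Observed offspring: 159 tall, 53 short
The observed ratio simplifies to 3:1. Short (tt) offspring appear, so each parent must contribute one t allele. The parent stated to show tall carries T, so it is Tt. The other parent is then either Tt or tt: Tt × tt would give a 1:1 split, whereas Tt × Tt gives 3:1 — matching the data. So both parents are heterozygous (Tt × Tt).
Parent genotypes: Tt × Tt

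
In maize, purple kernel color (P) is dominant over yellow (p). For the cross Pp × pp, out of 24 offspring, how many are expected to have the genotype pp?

Punnett square for Pp × pp:
Offspring genotypes: 2 Pp, 2 pp
Total offspring: 4
Count with target: 2
Probability: 2/4 = 1/2
Expected count = 1/2 × 24 = 12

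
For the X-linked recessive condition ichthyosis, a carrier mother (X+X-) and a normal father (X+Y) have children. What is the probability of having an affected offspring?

Cross: X+X- × X+Y
Offspring: 1 X+X+, 1 X+Y, 1 X+X-, 1 X-Y
Probability of an affected offspring: 1/4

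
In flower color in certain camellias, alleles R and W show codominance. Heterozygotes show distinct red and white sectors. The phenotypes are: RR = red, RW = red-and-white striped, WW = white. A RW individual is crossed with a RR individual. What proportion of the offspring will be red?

Punnett square for RW × RR:
Offspring genotypes: 2 RR, 2 RW
Phenotype counts: 2 red, 2 red-and-white striped
red: 2 out of 4
Probability: 2/4 = 1/2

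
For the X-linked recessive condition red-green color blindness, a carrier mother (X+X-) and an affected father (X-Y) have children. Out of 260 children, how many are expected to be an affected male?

Cross: X+X- × X-Y
Offspring: 1 X+X-, 1 X+Y, 1 X-X-, 1 X-Y
Probability of an affected male: 1/4
Expected count = 1/4 × 260 = 65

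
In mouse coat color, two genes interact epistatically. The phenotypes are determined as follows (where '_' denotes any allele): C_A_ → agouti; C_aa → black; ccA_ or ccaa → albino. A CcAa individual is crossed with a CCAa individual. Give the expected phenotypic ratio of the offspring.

Cross: CcAa × CCAa — consider each gene separately:
C gene: Cc × CC → 2 CC, 2 Cc → 4 C_ (out of 4)
A gene: Aa × Aa → 1 AA, 2 Aa, 1 aa → 3 A_ : 1 aa (out of 4)
Genotype classes (out of 4 × 4 = 16): C_A_ = 4×3 = 12; C_aa = 4×1 = 4
Apply the phenotype rules: C_A_ (12) → agouti; C_aa (4) → black
Phenotype counts (out of 16): 12 agouti, 4 black
Ratio: 3 agouti : 1 black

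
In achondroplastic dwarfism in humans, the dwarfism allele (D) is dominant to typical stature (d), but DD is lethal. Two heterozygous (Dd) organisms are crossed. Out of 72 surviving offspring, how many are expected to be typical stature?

Cross: Dd × Dd
Punnett square offspring (before lethality): 1 DD, 2 Dd, 1 dd
The DD genotype is lethal (embryos die); surviving offspring: 2 Dd, 1 dd
typical stature: 1 out of 3 → fraction 1/3
Expected count = 1/3 × 72 = 24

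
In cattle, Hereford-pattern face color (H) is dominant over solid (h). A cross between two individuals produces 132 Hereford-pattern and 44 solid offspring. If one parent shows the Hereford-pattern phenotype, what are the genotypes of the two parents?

Observed offspring: 132 Hereford-pattern, 44 solid
The observed ratio simplifies to 3:1. Solid (hh) offspring appear, so each parent must contribute one h allele. The parent stated to show Hereford-pattern carries H, so it is Hh. The other parent is then either Hh or hh: Hh × hh would give a 1:1 split, whereas Hh × Hh gives 3:1 — matching the data. So both parents are heterozygous (Hh × Hh).
Parent genotypes: Hh × Hh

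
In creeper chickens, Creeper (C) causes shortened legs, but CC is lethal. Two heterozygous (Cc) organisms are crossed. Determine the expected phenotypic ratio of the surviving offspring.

Cross: Cc × Cc
Punnett square offspring (before lethality): 1 CC, 2 Cc, 1 cc
The CC genotype is lethal (embryos die); surviving offspring: 2 Cc, 1 cc
Ratio: 2 creeper : 1 normal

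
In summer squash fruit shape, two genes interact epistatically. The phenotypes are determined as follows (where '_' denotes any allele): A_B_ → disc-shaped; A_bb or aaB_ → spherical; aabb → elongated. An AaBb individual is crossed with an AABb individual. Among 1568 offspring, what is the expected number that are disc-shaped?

Cross: AaBb × AABb — consider each gene separately:
A gene: Aa × AA → 2 AA, 2 Aa → 4 A_ (out of 4)
B gene: Bb × Bb → 1 BB, 2 Bb, 1 bb → 3 B_ : 1 bb (out of 4)
Genotype classes (out of 4 × 4 = 16): A_B_ = 4×3 = 12; A_bb = 4×1 = 4
Apply the phenotype rules: A_B_ (12) → disc-shaped; A_bb (4) → spherical
Phenotype counts (out of 16): 12 disc-shaped, 4 spherical
disc-shaped: 12 out of 16 → fraction 3/4
Expected count = 3/4 × 1568 = 1176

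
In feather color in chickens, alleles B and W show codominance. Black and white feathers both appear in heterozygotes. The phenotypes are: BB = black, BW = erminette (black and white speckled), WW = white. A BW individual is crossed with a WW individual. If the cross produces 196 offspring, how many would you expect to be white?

Punnett square for BW × WW:
Offspring genotypes: 2 BW, 2 WW
Phenotype counts: 2 erminette (black and white speckled), 2 white
white: 2 out of 4 → fraction 1/2
Expected count = 1/2 × 196 = 98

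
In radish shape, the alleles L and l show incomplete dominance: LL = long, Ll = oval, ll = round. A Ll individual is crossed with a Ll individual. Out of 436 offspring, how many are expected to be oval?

Punnett square for Ll × Ll:
Offspring genotypes: 1 LL, 2 Ll, 1 ll
Phenotype counts: 1 long, 2 oval, 1 round
oval: 2 out of 4 → fraction 1/2
Expected count = 1/2 × 436 = 218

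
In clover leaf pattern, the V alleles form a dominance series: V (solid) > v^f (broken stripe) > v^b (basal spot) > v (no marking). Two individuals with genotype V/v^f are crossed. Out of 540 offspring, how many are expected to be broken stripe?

Cross: V/v^f × V/v^f
Allele dominance: V > v^f > v^b > v
Offspring genotypes: 1 V/V, 2 V/v^f, 1 v^f/v^f
Phenotype counts: 3 solid, 1 broken stripe
broken stripe: 1 out of 4 → fraction 1/4
Expected count = 1/4 × 540 = 135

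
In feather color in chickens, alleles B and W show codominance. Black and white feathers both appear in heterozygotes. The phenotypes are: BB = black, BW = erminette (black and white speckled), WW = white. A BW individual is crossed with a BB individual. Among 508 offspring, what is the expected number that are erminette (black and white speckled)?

Punnett square for BW × BB:
Offspring genotypes: 2 BB, 2 BW
Phenotype counts: 2 black, 2 erminette (black and white speckled)
erminette (black and white speckled): 2 out of 4 → fraction 1/2
Expected count = 1/2 × 508 = 254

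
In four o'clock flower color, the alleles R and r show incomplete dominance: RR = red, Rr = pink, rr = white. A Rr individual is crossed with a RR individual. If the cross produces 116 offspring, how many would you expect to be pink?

Punnett square for Rr × RR:
Offspring genotypes: 2 RR, 2 Rr
Phenotype counts: 2 red, 2 pink
pink: 2 out of 4 → fraction 1/2
Expected count = 1/2 × 116 = 58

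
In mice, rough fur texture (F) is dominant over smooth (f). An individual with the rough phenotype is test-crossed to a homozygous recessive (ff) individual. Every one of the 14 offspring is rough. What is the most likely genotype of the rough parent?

Test cross: ? × ff
All offspring are rough.
If the unknown parent were heterozygous (Ff), about half of 14 offspring would be smooth; none are. The unknown parent is most likely homozygous dominant (FF).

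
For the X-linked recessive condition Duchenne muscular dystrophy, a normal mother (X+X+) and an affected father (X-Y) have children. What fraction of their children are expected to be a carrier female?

Cross: X+X+ × X-Y
Offspring: 2 X+X-, 2 X+Y
Probability of a carrier female: 2/4 = 1/2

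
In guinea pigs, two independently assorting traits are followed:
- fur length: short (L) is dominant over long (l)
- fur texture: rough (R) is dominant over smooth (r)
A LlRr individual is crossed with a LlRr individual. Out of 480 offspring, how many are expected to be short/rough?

Dihybrid cross LlRr × LlRr — consider each gene separately:
fur length: Ll × Ll → 1 LL, 2 Ll, 1 ll → 3 L_ : 1 ll (out of 4)
fur texture: Rr × Rr → 1 RR, 2 Rr, 1 rr → 3 R_ : 1 rr (out of 4)
Combine (counts out of 4 × 4 = 16): short/rough (L_R_) = 3×3 = 9; short/smooth (L_rr) = 3×1 = 3; long/rough (llR_) = 1×3 = 3; long/smooth (llrr) = 1×1 = 1
Phenotype counts (out of 16): 9 short/rough, 3 short/smooth, 3 long/rough, 1 long/smooth
short/rough: 9 out of 16 → fraction 9/16
Expected count = 9/16 × 480 = 270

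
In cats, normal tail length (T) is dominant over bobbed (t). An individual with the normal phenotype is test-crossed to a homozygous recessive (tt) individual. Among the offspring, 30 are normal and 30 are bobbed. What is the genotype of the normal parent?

Test cross: ? × tt
Offspring: 30 normal, 30 bobbed — approximately 1:1.
A 1:1 ratio in a test cross indicates the unknown parent is heterozygous (Tt).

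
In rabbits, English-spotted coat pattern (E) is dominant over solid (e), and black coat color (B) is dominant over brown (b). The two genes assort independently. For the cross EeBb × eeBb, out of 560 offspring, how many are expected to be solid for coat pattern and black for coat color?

Dihybrid cross EeBb × eeBb — consider each gene separately:
coat pattern: Ee × ee → 2 Ee, 2 ee → 2 E_ : 2 ee (out of 4)
coat color: Bb × Bb → 1 BB, 2 Bb, 1 bb → 3 B_ : 1 bb (out of 4)
Looking for: solid (ee) and black (B_)
P(solid) = 2/4, P(black) = 3/4
P(both) = 2/4 × 3/4 = 6/16 = 3/8
Expected count = 3/8 × 560 = 210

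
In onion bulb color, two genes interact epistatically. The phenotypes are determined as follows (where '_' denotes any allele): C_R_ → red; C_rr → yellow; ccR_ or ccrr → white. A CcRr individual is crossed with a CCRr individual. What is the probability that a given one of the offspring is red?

Cross: CcRr × CCRr — consider each gene separately:
C gene: Cc × CC → 2 CC, 2 Cc → 4 C_ (out of 4)
R gene: Rr × Rr → 1 RR, 2 Rr, 1 rr → 3 R_ : 1 rr (out of 4)
Genotype classes (out of 4 × 4 = 16): C_R_ = 4×3 = 12; C_rr = 4×1 = 4
Apply the phenotype rules: C_R_ (12) → red; C_rr (4) → yellow
Phenotype counts (out of 16): 12 red, 4 yellow
red: 12 out of 16
Probability: 12/16 = 3/4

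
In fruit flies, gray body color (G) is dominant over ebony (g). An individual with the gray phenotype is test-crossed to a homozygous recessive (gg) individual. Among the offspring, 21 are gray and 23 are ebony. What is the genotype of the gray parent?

Test cross: ? × gg
Offspring: 21 gray, 23 ebony — approximately 1:1.
A 1:1 ratio in a test cross indicates the unknown parent is heterozygous (Gg).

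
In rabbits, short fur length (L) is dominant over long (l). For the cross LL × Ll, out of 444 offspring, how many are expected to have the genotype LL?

Punnett square for LL × Ll:
Offspring genotypes: 2 LL, 2 Ll
Total offspring: 4
Count with target: 2
Probability: 2/4 = 1/2
Expected count = 1/2 × 444 = 222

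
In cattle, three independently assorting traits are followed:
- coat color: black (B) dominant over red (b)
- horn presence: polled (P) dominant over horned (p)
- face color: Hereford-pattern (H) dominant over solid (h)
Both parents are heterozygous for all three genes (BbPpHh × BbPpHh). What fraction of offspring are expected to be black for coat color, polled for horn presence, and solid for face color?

Trihybrid cross: BbPpHh × BbPpHh
Each trait segregates independently with a 3:1 phenotypic ratio, so each gene contributes 3/4 (dominant) or 1/4 (recessive).
Target: black (coat color), polled (horn presence), solid (face color)
Probability = product of independent per-trait probabilities
= 3/4 × 3/4 × 1/4 = 9/64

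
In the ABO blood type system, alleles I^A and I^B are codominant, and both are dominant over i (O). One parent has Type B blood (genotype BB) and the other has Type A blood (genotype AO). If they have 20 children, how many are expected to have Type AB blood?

Cross: BB × AO
Possible offspring genotypes: 2 AB, 2 BO
Blood type counts: 2 Type AB, 2 Type B
Probability of Type AB: 2/4 = 1/2
Expected count = 1/2 × 20 = 10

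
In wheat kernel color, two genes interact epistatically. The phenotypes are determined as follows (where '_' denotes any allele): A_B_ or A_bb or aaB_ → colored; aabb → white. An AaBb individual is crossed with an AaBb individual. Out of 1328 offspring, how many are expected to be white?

Cross: AaBb × AaBb — consider each gene separately:
A gene: Aa × Aa → 1 AA, 2 Aa, 1 aa → 3 A_ : 1 aa (out of 4)
B gene: Bb × Bb → 1 BB, 2 Bb, 1 bb → 3 B_ : 1 bb (out of 4)
Genotype classes (out of 4 × 4 = 16): A_B_ = 3×3 = 9; A_bb = 3×1 = 3; aaB_ = 1×3 = 3; aabb = 1×1 = 1
Apply the phenotype rules: A_B_ (9) + A_bb (3) + aaB_ (3) → colored; aabb (1) → white
Phenotype counts (out of 16): 15 colored, 1 white
white: 1 out of 16 → fraction 1/16
Expected count = 1/16 × 1328 = 83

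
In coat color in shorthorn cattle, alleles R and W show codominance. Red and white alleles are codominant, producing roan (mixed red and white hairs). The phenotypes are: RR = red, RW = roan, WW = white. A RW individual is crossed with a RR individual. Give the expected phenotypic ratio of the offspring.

Punnett square for RW × RR:
Offspring genotypes: 2 RR, 2 RW
Phenotype counts: 2 red, 2 roan
Ratio: 1 red : 1 roan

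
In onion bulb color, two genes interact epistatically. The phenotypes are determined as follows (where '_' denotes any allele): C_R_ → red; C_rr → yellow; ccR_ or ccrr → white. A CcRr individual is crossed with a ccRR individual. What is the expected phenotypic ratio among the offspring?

Cross: CcRr × ccRR — consider each gene separately:
C gene: Cc × cc → 2 Cc, 2 cc → 2 C_ : 2 cc (out of 4)
R gene: Rr × RR → 2 RR, 2 Rr → 4 R_ (out of 4)
Genotype classes (out of 4 × 4 = 16): C_R_ = 2×4 = 8; ccR_ = 2×4 = 8
Apply the phenotype rules: C_R_ (8) → red; ccR_ (8) → white
Phenotype counts (out of 16): 8 red, 8 white
Ratio: 1 red : 1 white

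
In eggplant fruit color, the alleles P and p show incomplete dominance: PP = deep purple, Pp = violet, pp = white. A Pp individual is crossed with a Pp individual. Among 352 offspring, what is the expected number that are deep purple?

Punnett square for Pp × Pp:
Offspring genotypes: 1 PP, 2 Pp, 1 pp
Phenotype counts: 1 deep purple, 2 violet, 1 white
deep purple: 1 out of 4 → fraction 1/4
Expected count = 1/4 × 352 = 88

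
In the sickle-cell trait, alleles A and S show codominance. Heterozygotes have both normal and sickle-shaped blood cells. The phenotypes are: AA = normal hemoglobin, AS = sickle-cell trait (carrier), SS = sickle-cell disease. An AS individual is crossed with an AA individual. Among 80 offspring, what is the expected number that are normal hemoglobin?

Punnett square for AS × AA:
Offspring genotypes: 2 AA, 2 AS
Phenotype counts: 2 normal hemoglobin, 2 sickle-cell trait (carrier)
normal hemoglobin: 2 out of 4 → fraction 1/2
Expected count = 1/2 × 80 = 40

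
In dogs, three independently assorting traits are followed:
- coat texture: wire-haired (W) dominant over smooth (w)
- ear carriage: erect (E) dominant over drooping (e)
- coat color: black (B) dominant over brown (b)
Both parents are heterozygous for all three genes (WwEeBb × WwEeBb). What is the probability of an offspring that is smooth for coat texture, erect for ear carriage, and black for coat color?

Trihybrid cross: WwEeBb × WwEeBb
Each trait segregates independently with a 3:1 phenotypic ratio, so each gene contributes 3/4 (dominant) or 1/4 (recessive).
Target: smooth (coat texture), erect (ear carriage), black (coat color)
Probability = product of independent per-trait probabilities
= 1/4 × 3/4 × 3/4 = 9/64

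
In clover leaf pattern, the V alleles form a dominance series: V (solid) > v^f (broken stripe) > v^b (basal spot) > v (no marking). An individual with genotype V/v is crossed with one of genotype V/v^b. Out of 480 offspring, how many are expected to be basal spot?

Cross: V/v × V/v^b
Allele dominance: V > v^f > v^b > v
Offspring genotypes: 1 V/V, 1 V/v^b, 1 V/v, 1 v^b/v
Phenotype counts: 3 solid, 1 basal spot
basal spot: 1 out of 4 → fraction 1/4
Expected count = 1/4 × 480 = 120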